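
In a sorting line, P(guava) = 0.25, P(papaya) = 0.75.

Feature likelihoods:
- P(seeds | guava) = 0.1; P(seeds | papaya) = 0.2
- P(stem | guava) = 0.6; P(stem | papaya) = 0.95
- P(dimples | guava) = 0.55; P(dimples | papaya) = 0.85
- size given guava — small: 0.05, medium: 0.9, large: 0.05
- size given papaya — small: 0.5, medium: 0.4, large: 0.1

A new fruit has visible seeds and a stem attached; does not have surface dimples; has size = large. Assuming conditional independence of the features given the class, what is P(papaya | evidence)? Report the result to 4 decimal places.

0.8636

guava: 0.25 × 0.1 × 0.6 × (1−0.55) × 0.05 = 0.0003375
papaya: 0.75 × 0.2 × 0.95 × (1−0.85) × 0.1 = 0.0021375
P(papaya | x) = 0.0021375 / 0.002475 ≈ 0.8636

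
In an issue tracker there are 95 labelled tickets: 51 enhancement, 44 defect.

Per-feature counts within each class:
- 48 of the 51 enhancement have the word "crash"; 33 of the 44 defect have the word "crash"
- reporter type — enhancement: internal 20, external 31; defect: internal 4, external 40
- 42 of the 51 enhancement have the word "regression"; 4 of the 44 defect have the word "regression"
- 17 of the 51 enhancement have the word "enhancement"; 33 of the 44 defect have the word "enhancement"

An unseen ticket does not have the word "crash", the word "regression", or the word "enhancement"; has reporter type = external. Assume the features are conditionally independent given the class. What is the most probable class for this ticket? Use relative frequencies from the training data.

enhancement: (51/95) × (3/51) × (31/51) × (9/51) × (34/51) ≈ 0.00225824
defect: (44/95) × (11/44) × (40/44) × (40/44) × (11/44) ≈ 0.0239234
Highest score → defect.

defect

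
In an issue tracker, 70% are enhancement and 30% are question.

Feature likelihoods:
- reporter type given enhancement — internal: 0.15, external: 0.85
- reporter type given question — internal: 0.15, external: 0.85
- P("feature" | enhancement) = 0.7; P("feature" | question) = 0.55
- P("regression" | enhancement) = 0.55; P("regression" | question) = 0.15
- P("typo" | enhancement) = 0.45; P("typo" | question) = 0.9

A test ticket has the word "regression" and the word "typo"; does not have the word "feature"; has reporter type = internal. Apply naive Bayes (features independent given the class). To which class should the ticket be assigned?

enhancement

enhancement: 0.7 × 0.15 × (1−0.7) × 0.55 × 0.45 = 0.00779625
question: 0.3 × 0.15 × (1−0.55) × 0.15 × 0.9 = 0.00273375
Highest score → enhancement.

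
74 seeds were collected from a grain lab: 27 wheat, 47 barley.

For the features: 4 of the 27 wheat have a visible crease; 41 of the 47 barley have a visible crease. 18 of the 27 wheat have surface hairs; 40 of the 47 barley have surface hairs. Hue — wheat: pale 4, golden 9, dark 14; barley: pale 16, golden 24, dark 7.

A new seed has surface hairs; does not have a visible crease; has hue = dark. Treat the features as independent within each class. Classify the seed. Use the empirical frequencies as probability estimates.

wheat

wheat: (27/74) × (23/27) × (18/27) × (14/27) ≈ 0.107441
barley: (47/74) × (6/47) × (40/47) × (7/47) ≈ 0.0102774
Highest score → wheat.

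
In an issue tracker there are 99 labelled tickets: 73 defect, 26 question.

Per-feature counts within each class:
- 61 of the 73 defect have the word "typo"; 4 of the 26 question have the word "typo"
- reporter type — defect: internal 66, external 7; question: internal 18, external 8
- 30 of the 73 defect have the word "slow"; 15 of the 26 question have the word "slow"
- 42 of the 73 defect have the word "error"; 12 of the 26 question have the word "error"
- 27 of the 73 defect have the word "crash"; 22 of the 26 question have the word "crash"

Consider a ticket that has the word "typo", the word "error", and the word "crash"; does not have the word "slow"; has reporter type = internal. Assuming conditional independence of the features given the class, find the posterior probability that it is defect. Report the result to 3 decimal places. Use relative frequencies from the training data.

defect: (73/99) × (61/73) × (66/73) × (43/73) × (42/73) × (27/73) ≈ 0.0698278
question: (26/99) × (4/26) × (18/26) × (11/26) × (12/26) × (22/26) ≈ 0.00462169
P(defect | x) = 0.0698278 / 0.07444949 ≈ 0.938

0.938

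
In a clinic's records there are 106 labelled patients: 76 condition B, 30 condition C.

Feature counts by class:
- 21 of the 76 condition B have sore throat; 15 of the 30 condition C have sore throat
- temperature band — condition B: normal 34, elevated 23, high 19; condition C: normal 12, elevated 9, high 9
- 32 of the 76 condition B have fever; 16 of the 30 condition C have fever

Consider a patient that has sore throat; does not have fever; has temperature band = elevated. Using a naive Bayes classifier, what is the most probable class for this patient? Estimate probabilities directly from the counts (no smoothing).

condition B

condition B: (76/106) × (21/76) × (23/76) × (44/76) ≈ 0.034711
condition C: (30/106) × (15/30) × (9/30) × (14/30) ≈ 0.0198113
Highest score → condition B.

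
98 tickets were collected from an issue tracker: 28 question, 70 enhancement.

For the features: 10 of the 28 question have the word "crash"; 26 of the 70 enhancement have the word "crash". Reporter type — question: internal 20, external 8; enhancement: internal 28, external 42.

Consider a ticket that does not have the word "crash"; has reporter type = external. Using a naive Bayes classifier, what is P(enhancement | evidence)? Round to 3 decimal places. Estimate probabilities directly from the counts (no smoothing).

question: (28/98) × (18/28) × (8/28) ≈ 0.0524781
enhancement: (70/98) × (44/70) × (42/70) ≈ 0.269388
P(enhancement | x) = 0.269388 / 0.3218661 ≈ 0.837

0.837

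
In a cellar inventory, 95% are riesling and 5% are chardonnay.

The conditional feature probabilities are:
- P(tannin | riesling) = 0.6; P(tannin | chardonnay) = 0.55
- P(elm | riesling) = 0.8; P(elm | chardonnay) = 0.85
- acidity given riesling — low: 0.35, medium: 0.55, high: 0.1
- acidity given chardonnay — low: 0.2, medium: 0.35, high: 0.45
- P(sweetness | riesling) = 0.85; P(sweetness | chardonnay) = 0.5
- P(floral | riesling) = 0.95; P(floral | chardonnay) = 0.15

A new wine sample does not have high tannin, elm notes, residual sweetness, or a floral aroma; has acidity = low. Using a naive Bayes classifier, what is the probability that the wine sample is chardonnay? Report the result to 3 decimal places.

riesling: 0.95 × (1−0.6) × (1−0.8) × 0.35 × (1−0.85) × (1−0.95) = 0.0001995
chardonnay: 0.05 × (1−0.55) × (1−0.85) × 0.2 × (1−0.5) × (1−0.15) = 0.000286875
P(chardonnay | x) = 0.000286875 / 0.000486375 ≈ 0.590

0.590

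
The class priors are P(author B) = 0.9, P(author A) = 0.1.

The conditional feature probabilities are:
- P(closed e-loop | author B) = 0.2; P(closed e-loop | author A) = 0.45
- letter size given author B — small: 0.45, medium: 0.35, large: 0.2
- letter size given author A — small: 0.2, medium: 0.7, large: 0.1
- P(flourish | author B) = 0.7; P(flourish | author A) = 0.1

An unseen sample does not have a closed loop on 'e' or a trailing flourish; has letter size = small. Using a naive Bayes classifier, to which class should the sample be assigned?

author B

author B: 0.9 × (1−0.2) × 0.45 × (1−0.7) = 0.0972
author A: 0.1 × (1−0.45) × 0.2 × (1−0.1) = 0.0099
Highest score → author B.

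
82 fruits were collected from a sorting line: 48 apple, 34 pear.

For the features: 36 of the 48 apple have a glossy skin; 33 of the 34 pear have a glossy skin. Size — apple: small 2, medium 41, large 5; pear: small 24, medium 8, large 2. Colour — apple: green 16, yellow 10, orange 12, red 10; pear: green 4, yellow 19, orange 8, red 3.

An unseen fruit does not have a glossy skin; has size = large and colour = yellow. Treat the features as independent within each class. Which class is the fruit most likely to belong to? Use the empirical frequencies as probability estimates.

apple

apple: (48/82) × (12/48) × (5/48) × (10/48) ≈ 0.00317581
pear: (34/82) × (1/34) × (2/34) × (19/34) ≈ 0.000400878
Highest score → apple.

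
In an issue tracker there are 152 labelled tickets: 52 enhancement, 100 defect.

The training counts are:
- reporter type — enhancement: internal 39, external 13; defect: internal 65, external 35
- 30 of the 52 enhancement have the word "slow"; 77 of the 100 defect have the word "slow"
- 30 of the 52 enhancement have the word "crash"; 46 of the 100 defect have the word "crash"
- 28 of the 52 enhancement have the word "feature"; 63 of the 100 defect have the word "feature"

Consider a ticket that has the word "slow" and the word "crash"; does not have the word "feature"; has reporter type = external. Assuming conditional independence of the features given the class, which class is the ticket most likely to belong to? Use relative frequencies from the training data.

defect

enhancement: (52/152) × (13/52) × (30/52) × (30/52) × (24/52) ≈ 0.0131384
defect: (100/152) × (35/100) × (77/100) × (46/100) × (37/100) ≈ 0.0301769
Highest score → defect.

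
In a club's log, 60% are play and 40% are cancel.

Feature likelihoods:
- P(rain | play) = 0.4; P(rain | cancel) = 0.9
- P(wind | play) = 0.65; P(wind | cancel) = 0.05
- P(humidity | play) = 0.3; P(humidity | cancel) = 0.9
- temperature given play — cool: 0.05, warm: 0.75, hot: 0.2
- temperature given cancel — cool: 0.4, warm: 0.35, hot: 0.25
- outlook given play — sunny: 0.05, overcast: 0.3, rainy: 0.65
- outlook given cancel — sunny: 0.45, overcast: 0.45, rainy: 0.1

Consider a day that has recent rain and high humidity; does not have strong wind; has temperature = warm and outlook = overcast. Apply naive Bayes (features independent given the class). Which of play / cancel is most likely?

cancel

play: 0.6 × 0.4 × (1−0.65) × 0.3 × 0.75 × 0.3 = 0.00567
cancel: 0.4 × 0.9 × (1−0.05) × 0.9 × 0.35 × 0.45 = 0.0484785
Highest score → cancel.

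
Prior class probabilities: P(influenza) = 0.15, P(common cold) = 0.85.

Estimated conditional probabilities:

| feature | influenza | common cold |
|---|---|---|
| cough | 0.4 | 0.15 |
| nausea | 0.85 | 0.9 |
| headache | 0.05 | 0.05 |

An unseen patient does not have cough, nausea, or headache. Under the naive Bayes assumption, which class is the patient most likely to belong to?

influenza: 0.15 × (1−0.4) × (1−0.85) × (1−0.05) = 0.012825
common cold: 0.85 × (1−0.15) × (1−0.9) × (1−0.05) = 0.0686375
Highest score → common cold.

common cold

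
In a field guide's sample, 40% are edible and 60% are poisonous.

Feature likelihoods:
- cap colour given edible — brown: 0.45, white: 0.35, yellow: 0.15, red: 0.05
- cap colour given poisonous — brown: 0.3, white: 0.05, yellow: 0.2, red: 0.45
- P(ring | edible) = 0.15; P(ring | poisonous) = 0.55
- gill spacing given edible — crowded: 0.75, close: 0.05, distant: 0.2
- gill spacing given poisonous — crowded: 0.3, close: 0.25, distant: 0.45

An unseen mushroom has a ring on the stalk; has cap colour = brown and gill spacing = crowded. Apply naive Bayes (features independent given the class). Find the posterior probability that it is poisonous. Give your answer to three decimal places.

edible: 0.4 × 0.45 × 0.15 × 0.75 = 0.02025
poisonous: 0.6 × 0.3 × 0.55 × 0.3 = 0.0297
P(poisonous | x) = 0.0297 / 0.04995 ≈ 0.595

0.595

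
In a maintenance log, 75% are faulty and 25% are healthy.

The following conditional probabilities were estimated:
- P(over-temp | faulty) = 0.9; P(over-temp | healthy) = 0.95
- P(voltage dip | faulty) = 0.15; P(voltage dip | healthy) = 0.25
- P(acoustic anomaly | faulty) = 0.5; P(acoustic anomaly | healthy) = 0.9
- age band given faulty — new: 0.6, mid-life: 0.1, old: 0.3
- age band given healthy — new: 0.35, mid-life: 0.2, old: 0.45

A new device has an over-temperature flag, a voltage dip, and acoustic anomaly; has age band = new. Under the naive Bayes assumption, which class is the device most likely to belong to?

faulty

faulty: 0.75 × 0.9 × 0.15 × 0.5 × 0.6 = 0.030375
healthy: 0.25 × 0.95 × 0.25 × 0.9 × 0.35 = 0.018703125
Highest score → faulty.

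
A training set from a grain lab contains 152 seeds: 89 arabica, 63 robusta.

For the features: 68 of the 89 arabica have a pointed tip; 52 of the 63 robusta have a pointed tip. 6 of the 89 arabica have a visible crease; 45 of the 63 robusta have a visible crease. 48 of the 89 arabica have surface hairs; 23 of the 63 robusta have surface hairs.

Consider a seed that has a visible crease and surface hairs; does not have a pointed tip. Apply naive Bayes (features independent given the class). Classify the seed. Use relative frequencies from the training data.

robusta

arabica: (89/152) × (21/89) × (6/89) × (48/89) ≈ 0.00502329
robusta: (63/152) × (11/63) × (45/63) × (23/63) ≈ 0.0188716
Highest score → robusta.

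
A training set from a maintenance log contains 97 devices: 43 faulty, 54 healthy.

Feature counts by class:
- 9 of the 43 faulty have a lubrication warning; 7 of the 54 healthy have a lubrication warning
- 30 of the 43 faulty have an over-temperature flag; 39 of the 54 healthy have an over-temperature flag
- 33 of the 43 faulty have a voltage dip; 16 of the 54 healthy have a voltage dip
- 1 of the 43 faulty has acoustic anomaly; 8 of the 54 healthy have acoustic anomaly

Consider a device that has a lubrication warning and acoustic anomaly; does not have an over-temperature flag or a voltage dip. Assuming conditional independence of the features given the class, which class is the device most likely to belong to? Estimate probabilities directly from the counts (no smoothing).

healthy

faulty: (43/97) × (9/43) × (13/43) × (10/43) × (1/43) ≈ 0.000151708
healthy: (54/97) × (7/54) × (15/54) × (38/54) × (8/54) ≈ 0.00208982
Highest score → healthy.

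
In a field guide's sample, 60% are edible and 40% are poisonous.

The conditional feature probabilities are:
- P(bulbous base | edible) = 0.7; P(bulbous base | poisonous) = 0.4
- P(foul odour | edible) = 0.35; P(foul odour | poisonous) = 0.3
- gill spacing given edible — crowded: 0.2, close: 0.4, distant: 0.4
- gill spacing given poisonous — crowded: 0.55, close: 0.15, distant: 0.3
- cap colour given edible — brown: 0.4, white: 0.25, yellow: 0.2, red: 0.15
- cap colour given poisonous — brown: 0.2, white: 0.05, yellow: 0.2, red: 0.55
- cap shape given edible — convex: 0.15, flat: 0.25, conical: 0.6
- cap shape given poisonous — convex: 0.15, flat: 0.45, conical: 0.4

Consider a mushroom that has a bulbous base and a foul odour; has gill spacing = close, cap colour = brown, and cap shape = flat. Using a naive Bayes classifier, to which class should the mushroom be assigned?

edible: 0.6 × 0.7 × 0.35 × 0.4 × 0.4 × 0.25 = 0.00588
poisonous: 0.4 × 0.4 × 0.3 × 0.15 × 0.2 × 0.45 = 0.000648
Highest score → edible.

edible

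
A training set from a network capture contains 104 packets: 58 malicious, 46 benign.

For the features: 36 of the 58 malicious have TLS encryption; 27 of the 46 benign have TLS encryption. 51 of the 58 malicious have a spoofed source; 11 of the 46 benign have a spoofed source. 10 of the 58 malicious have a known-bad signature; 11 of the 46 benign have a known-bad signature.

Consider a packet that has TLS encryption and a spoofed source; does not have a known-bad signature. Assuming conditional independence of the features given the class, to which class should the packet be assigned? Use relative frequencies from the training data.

malicious

malicious: (58/104) × (36/58) × (51/58) × (48/58) ≈ 0.251898
benign: (46/104) × (27/46) × (11/46) × (35/46) ≈ 0.0472363
Highest score → malicious.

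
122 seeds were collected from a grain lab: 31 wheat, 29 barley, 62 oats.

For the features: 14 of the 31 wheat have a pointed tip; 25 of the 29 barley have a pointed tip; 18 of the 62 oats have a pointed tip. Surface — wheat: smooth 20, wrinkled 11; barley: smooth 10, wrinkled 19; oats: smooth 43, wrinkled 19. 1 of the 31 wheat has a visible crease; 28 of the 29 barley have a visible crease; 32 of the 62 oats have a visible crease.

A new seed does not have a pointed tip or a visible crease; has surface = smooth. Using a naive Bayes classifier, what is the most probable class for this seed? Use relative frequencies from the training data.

wheat: (31/122) × (17/31) × (20/31) × (30/31) ≈ 0.0869995
barley: (29/122) × (4/29) × (10/29) × (1/29) ≈ 0.000389856
oats: (62/122) × (44/62) × (43/62) × (30/62) ≈ 0.121032
Highest score → oats.

oats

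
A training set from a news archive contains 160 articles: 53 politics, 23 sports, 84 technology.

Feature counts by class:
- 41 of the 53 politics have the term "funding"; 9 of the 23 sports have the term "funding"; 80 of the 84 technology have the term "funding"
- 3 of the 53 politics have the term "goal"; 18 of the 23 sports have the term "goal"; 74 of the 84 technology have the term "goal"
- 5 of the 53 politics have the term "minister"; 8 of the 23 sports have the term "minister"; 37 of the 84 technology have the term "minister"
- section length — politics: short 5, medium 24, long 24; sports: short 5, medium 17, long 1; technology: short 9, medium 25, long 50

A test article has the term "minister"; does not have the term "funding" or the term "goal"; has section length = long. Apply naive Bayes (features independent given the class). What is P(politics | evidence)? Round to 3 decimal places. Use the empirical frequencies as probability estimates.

0.739

politics: (53/160) × (12/53) × (50/53) × (5/53) × (24/53) ≈ 0.00302263
sports: (23/160) × (14/23) × (5/23) × (8/23) × (1/23) ≈ 0.000287663
technology: (84/160) × (4/84) × (10/84) × (37/84) × (50/84) ≈ 0.000780322
P(politics | x) = 0.00302263 / 0.004090615 ≈ 0.739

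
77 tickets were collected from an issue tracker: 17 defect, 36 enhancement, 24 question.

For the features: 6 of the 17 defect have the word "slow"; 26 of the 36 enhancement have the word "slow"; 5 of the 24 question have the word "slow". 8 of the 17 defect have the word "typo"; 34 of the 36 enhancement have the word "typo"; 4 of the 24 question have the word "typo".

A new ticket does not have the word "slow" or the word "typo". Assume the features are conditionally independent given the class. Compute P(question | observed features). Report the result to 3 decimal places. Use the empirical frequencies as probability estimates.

defect: (17/77) × (11/17) × (9/17) ≈ 0.0756303
enhancement: (36/77) × (10/36) × (2/36) ≈ 0.00721501
question: (24/77) × (19/24) × (20/24) ≈ 0.205628
P(question | x) = 0.205628 / 0.28847331 ≈ 0.713

0.713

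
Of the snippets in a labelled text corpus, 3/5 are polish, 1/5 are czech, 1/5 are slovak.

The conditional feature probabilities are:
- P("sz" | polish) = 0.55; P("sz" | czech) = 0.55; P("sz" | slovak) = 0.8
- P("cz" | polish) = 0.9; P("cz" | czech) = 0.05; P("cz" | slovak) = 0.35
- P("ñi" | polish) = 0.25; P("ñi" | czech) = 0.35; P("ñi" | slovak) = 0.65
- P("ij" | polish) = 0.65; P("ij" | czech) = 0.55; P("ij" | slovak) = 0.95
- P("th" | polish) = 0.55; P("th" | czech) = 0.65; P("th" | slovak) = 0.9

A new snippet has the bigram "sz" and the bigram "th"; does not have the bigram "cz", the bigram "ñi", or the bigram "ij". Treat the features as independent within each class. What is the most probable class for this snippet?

polish: 0.6 × 0.55 × (1−0.9) × (1−0.25) × (1−0.65) × 0.55 = 0.004764375
czech: 0.2 × 0.55 × (1−0.05) × (1−0.35) × (1−0.55) × 0.65 = 0.0198680625
slovak: 0.2 × 0.8 × (1−0.35) × (1−0.65) × (1−0.95) × 0.9 = 0.001638
Highest score → czech.

czech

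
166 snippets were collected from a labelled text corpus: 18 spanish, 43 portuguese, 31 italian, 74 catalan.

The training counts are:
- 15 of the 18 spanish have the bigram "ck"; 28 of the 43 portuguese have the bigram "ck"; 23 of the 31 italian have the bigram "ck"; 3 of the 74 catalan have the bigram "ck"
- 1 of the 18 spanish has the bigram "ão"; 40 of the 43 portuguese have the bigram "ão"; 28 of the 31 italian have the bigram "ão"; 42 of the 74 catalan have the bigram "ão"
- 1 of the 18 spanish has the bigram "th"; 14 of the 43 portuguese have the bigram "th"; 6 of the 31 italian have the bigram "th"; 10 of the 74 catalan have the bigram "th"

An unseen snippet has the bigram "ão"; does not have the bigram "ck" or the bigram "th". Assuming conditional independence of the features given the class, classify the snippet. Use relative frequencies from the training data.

catalan

spanish: (18/166) × (3/18) × (1/18) × (17/18) ≈ 0.000948237
portuguese: (43/166) × (15/43) × (40/43) × (29/43) ≈ 0.0566897
italian: (31/166) × (8/31) × (28/31) × (25/31) ≈ 0.035104
catalan: (74/166) × (71/74) × (42/74) × (64/74) ≈ 0.20995
Highest score → catalan.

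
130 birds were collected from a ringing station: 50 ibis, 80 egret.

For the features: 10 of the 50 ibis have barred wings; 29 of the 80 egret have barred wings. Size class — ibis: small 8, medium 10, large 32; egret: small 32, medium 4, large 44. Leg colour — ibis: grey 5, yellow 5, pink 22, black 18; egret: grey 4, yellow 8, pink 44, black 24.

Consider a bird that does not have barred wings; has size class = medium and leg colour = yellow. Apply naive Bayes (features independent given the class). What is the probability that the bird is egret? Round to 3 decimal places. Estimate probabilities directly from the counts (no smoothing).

ibis: (50/130) × (40/50) × (10/50) × (5/50) ≈ 0.00615385
egret: (80/130) × (51/80) × (4/80) × (8/80) ≈ 0.00196154
P(egret | x) = 0.00196154 / 0.00811539 ≈ 0.242

0.242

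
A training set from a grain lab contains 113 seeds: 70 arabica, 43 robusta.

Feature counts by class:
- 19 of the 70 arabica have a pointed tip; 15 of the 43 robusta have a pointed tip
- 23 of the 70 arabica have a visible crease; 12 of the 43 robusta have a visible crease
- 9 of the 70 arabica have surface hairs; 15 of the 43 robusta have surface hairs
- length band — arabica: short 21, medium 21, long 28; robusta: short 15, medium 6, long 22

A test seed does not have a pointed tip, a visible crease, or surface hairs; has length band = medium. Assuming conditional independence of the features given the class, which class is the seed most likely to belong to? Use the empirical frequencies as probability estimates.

arabica

arabica: (70/113) × (51/70) × (47/70) × (61/70) × (21/70) ≈ 0.0792218
robusta: (43/113) × (28/43) × (31/43) × (28/43) × (6/43) ≈ 0.016231
Highest score → arabica.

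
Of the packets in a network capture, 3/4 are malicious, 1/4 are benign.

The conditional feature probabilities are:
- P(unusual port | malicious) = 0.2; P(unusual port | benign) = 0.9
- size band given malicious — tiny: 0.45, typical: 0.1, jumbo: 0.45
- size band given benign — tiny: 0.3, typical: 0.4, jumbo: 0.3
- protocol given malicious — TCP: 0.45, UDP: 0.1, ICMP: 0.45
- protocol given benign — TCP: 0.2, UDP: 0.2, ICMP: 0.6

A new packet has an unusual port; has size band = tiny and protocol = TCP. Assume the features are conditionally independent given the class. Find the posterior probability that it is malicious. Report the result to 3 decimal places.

malicious: 0.75 × 0.2 × 0.45 × 0.45 = 0.030375
benign: 0.25 × 0.9 × 0.3 × 0.2 = 0.0135
P(malicious | x) = 0.030375 / 0.043875 ≈ 0.692

0.692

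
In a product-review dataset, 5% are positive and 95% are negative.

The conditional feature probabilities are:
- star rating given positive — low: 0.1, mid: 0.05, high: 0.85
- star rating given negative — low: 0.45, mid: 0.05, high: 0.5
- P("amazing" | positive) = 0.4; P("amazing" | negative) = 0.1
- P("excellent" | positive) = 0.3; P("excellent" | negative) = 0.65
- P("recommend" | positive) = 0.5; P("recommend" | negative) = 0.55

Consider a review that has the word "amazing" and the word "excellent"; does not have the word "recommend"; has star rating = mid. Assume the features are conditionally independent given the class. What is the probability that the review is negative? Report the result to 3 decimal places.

0.903

positive: 0.05 × 0.05 × 0.4 × 0.3 × (1−0.5) = 0.00015
negative: 0.95 × 0.05 × 0.1 × 0.65 × (1−0.55) = 0.001389375
P(negative | x) = 0.001389375 / 0.001539375 ≈ 0.903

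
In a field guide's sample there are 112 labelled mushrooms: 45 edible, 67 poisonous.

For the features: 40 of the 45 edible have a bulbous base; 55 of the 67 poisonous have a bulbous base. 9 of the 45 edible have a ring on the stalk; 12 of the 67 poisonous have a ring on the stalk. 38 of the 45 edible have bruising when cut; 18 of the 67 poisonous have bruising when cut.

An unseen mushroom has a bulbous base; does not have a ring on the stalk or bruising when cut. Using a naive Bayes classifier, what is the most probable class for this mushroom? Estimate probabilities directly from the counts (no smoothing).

poisonous

edible: (45/112) × (40/45) × (36/45) × (7/45) ≈ 0.0444444
poisonous: (67/112) × (55/67) × (55/67) × (49/67) ≈ 0.294818
Highest score → poisonous.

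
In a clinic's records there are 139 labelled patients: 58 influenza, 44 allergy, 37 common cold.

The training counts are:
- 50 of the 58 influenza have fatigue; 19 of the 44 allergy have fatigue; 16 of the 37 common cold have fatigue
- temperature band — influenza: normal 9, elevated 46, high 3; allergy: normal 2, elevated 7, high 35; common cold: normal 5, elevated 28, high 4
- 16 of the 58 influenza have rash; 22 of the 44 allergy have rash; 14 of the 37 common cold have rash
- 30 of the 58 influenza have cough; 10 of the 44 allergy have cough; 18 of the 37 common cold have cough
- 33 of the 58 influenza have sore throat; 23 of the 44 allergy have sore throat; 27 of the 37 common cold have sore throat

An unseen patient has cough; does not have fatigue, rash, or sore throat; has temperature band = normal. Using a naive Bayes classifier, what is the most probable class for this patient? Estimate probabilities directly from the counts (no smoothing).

influenza: (58/139) × (8/58) × (9/58) × (42/58) × (30/58) × (25/58) ≈ 0.00144184
allergy: (44/139) × (25/44) × (2/44) × (22/44) × (10/44) × (21/44) ≈ 0.000443391
common cold: (37/139) × (21/37) × (5/37) × (23/37) × (18/37) × (10/37) ≈ 0.00166866
Highest score → common cold.

common cold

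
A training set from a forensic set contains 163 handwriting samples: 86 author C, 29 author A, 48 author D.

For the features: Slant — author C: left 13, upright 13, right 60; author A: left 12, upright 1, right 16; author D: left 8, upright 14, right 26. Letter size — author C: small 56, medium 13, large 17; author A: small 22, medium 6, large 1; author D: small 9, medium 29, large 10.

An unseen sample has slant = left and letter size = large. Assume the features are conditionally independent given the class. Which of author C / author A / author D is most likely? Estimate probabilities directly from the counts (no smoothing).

author C: (86/163) × (13/86) × (17/86) ≈ 0.0157654
author A: (29/163) × (12/29) × (1/29) ≈ 0.00253861
author D: (48/163) × (8/48) × (10/48) ≈ 0.0102249
Highest score → author C.

author C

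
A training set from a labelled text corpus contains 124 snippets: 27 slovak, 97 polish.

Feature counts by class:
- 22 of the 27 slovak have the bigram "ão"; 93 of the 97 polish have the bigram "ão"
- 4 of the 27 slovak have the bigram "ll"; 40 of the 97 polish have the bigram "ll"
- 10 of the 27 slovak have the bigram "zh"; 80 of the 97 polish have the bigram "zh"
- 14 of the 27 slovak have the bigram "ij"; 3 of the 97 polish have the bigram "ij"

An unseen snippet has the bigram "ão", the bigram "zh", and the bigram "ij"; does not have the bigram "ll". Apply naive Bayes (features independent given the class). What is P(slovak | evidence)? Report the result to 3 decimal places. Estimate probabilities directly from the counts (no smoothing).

slovak: (27/124) × (22/27) × (23/27) × (10/27) × (14/27) ≈ 0.0290246
polish: (97/124) × (93/97) × (57/97) × (80/97) × (3/97) ≈ 0.0112417
P(slovak | x) = 0.0290246 / 0.0402663 ≈ 0.721

0.721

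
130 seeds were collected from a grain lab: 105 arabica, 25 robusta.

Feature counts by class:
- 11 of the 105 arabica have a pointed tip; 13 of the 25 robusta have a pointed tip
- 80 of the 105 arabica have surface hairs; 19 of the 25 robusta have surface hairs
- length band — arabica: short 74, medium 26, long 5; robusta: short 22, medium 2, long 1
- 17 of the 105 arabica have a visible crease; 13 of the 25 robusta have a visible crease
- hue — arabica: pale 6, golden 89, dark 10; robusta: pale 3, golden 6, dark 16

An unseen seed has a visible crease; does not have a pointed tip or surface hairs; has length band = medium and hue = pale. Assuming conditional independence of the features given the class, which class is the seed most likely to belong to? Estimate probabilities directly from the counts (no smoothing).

arabica: (105/130) × (94/105) × (25/105) × (26/105) × (17/105) × (6/105) ≈ 0.000394404
robusta: (25/130) × (12/25) × (6/25) × (2/25) × (13/25) × (3/25) = 0.000110592
Highest score → arabica.

arabica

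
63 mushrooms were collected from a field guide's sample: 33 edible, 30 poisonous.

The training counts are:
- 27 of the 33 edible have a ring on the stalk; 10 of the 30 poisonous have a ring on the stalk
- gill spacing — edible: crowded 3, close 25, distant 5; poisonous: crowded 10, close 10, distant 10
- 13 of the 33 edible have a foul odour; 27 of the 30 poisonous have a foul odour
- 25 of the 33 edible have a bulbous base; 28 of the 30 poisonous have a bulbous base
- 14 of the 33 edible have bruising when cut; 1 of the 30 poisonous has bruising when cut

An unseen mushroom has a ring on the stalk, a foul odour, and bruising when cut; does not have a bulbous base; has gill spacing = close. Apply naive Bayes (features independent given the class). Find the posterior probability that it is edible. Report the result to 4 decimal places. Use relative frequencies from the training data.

edible: (33/63) × (27/33) × (25/33) × (13/33) × (8/33) × (14/33) ≈ 0.0131543
poisonous: (30/63) × (10/30) × (10/30) × (27/30) × (2/30) × (1/30) ≈ 0.00010582
P(edible | x) = 0.0131543 / 0.01326012 ≈ 0.9920

0.9920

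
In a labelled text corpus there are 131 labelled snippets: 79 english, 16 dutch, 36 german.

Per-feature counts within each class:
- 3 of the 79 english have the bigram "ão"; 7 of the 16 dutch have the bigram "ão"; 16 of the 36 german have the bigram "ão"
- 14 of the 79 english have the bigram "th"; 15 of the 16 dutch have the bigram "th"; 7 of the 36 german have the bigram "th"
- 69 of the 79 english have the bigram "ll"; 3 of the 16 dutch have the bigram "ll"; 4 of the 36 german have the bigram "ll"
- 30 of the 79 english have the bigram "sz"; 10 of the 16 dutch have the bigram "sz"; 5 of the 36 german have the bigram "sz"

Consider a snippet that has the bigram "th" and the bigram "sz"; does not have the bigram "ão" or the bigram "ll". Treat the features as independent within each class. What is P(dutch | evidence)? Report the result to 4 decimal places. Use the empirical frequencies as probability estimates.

0.7917

english: (79/131) × (76/79) × (14/79) × (10/79) × (30/79) ≈ 0.00494209
dutch: (16/131) × (9/16) × (15/16) × (13/16) × (10/16) ≈ 0.0327074
german: (36/131) × (20/36) × (7/36) × (32/36) × (5/36) ≈ 0.00366496
P(dutch | x) = 0.0327074 / 0.04131445 ≈ 0.7917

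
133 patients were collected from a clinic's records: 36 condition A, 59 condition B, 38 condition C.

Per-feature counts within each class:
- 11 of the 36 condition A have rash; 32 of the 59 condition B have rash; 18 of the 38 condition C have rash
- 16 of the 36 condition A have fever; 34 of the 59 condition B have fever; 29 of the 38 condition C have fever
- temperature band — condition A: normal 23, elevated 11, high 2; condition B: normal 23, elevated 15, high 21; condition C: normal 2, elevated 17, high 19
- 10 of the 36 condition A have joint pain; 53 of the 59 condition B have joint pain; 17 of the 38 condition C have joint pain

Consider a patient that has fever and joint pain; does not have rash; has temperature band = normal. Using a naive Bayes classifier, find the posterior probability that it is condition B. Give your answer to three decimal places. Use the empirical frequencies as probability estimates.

condition A: (36/133) × (25/36) × (16/36) × (23/36) × (10/36) ≈ 0.0148262
condition B: (59/133) × (27/59) × (34/59) × (23/59) × (53/59) ≈ 0.0409674
condition C: (38/133) × (20/38) × (29/38) × (2/38) × (17/38) ≈ 0.00270212
P(condition B | x) = 0.0409674 / 0.05849572 ≈ 0.700

0.700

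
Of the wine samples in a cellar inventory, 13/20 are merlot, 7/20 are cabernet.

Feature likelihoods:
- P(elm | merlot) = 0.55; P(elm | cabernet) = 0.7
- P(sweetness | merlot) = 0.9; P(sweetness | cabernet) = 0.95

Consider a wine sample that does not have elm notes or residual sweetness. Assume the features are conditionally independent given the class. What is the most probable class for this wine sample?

merlot

merlot: 0.65 × (1−0.55) × (1−0.9) = 0.02925
cabernet: 0.35 × (1−0.7) × (1−0.95) = 0.00525
Highest score → merlot.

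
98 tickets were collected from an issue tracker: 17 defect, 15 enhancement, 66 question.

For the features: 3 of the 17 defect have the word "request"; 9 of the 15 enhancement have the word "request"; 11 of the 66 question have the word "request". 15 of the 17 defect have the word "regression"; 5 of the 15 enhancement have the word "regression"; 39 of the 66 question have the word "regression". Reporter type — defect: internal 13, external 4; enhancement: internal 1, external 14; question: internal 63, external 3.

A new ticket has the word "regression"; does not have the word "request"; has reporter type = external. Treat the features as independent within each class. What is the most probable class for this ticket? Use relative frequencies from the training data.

defect

defect: (17/98) × (14/17) × (15/17) × (4/17) ≈ 0.0296589
enhancement: (15/98) × (6/15) × (5/15) × (14/15) ≈ 0.0190476
question: (66/98) × (55/66) × (39/66) × (3/66) ≈ 0.0150742
Highest score → defect.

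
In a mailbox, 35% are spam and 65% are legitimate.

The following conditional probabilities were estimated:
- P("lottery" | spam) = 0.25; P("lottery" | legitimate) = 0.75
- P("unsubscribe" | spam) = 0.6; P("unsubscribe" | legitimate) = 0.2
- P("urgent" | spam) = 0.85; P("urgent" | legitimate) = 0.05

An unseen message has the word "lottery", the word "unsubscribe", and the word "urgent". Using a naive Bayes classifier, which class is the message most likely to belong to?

spam: 0.35 × 0.25 × 0.6 × 0.85 = 0.044625
legitimate: 0.65 × 0.75 × 0.2 × 0.05 = 0.004875
Highest score → spam.

spam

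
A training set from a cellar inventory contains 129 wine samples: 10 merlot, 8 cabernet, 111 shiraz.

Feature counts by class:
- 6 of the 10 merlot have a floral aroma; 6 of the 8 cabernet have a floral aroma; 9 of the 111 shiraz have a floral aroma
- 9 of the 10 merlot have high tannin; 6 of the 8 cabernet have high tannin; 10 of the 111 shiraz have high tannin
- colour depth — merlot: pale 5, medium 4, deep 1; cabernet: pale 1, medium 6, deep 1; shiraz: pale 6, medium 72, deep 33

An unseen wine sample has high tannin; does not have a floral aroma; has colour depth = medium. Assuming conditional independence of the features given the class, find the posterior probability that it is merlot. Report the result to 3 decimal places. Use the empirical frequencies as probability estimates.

0.169

merlot: (10/129) × (4/10) × (9/10) × (4/10) ≈ 0.0111628
cabernet: (8/129) × (2/8) × (6/8) × (6/8) ≈ 0.00872093
shiraz: (111/129) × (102/111) × (10/111) × (72/111) ≈ 0.0462059
P(merlot | x) = 0.0111628 / 0.06608963 ≈ 0.169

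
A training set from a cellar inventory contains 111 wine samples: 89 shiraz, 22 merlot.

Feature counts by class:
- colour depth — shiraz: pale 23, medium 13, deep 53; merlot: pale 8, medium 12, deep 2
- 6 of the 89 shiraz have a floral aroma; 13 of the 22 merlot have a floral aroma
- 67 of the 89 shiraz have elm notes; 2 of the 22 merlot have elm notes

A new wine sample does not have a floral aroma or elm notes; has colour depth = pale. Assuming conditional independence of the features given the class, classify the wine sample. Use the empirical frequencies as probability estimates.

shiraz

shiraz: (89/111) × (23/89) × (83/89) × (22/89) ≈ 0.0477667
merlot: (22/111) × (8/22) × (9/22) × (20/22) ≈ 0.0268037
Highest score → shiraz.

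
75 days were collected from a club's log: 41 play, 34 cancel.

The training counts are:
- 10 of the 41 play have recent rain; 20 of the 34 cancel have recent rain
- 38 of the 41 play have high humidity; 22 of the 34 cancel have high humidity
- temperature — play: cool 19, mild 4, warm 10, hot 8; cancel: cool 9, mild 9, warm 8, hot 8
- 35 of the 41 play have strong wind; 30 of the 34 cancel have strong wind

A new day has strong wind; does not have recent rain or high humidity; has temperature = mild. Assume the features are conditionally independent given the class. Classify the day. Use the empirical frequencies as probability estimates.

cancel

play: (41/75) × (31/41) × (3/41) × (4/41) × (35/41) ≈ 0.00251883
cancel: (34/75) × (14/34) × (12/34) × (9/34) × (30/34) ≈ 0.0153877
Highest score → cancel.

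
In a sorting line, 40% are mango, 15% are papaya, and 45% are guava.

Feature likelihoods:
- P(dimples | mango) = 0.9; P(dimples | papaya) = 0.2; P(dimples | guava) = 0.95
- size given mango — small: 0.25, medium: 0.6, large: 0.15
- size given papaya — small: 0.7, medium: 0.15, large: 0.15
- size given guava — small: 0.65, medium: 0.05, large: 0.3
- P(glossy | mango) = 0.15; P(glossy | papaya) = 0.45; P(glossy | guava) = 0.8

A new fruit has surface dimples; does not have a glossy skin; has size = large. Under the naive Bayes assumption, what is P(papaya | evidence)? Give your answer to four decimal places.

0.0334

mango: 0.4 × 0.9 × 0.15 × (1−0.15) = 0.0459
papaya: 0.15 × 0.2 × 0.15 × (1−0.45) = 0.002475
guava: 0.45 × 0.95 × 0.3 × (1−0.8) = 0.02565
P(papaya | x) = 0.002475 / 0.074025 ≈ 0.0334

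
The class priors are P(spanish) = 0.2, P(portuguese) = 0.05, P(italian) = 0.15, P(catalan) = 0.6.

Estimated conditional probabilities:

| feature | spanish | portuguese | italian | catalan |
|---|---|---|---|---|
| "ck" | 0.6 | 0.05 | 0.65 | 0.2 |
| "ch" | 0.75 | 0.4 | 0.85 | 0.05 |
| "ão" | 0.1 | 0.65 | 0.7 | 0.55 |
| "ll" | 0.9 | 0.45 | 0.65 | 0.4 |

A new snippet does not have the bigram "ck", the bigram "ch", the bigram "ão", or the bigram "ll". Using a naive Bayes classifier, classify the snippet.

catalan

spanish: 0.2 × (1−0.6) × (1−0.75) × (1−0.1) × (1−0.9) = 0.0018
portuguese: 0.05 × (1−0.05) × (1−0.4) × (1−0.65) × (1−0.45) = 0.00548625
italian: 0.15 × (1−0.65) × (1−0.85) × (1−0.7) × (1−0.65) = 0.000826875
catalan: 0.6 × (1−0.2) × (1−0.05) × (1−0.55) × (1−0.4) = 0.12312
Highest score → catalan.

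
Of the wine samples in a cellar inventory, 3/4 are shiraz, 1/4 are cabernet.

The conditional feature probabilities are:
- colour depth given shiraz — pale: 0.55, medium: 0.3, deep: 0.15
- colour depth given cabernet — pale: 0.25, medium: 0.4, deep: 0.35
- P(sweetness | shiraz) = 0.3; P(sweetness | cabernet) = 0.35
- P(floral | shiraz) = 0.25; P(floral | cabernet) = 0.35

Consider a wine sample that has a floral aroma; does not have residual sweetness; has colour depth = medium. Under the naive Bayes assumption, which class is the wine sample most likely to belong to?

shiraz: 0.75 × 0.3 × (1−0.3) × 0.25 = 0.039375
cabernet: 0.25 × 0.4 × (1−0.35) × 0.35 = 0.02275
Highest score → shiraz.

shiraz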